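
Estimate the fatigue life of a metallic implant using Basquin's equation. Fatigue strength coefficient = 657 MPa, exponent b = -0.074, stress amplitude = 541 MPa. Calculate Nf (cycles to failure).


sigma_a = sigma_f' * (2Nf)^b
2Nf = (sigma_a/sigma_f')^(1/b)
2Nf = (541/657)^(1/-0.074)
2Nf = 13.807324
Nf = 6.904


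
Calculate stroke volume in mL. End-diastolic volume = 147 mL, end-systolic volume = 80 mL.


SV = EDV - ESV
SV = 147 - 80
SV = 67 mL


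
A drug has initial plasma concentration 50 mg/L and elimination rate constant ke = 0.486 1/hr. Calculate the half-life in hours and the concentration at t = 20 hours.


t_half = ln(2) / ke = 0.693147 / 0.486 = 1.426 hr
C(t) = C0 * exp(-ke*t) = 50 * exp(-0.486*20)
C(20) = 0.003004 mg/L


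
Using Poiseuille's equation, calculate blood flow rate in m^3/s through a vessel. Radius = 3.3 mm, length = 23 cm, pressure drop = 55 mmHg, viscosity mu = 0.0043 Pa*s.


Q = pi*r^4*dP / (8*mu*L)
r = 0.0033 m, L = 0.23 m
dP = 55 mmHg = 7332.71 Pa
Q = 3.4529e-04 m^3/s


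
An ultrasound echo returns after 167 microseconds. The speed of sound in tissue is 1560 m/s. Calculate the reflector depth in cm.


depth = c * t / 2
t = 167 us = 1.6700e-04 s
depth = 1560 * 1.6700e-04 / 2
depth = 0.13026 m = 13.026 cm


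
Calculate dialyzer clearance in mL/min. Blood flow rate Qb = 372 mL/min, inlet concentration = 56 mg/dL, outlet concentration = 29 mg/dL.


K = Qb * (Cb_in - Cb_out) / Cb_in
K = 372 * (56 - 29) / 56
K = 179.4 mL/min


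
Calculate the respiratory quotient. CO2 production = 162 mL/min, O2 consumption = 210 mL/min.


RQ = VCO2 / VO2
RQ = 162 / 210
RQ = 0.7714


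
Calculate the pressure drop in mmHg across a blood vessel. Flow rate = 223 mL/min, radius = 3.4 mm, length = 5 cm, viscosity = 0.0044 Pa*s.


dP = 8*mu*L*Q / (pi*r^4)
Q = 223 mL/min = 3.71667e-06 m^3/s
dP = 15.5812 Pa = 15.5812 / 133.322 mmHg = 0.1169 mmHg


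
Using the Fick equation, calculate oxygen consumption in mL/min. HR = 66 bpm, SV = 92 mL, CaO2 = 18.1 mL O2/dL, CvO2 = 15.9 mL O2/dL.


CO = HR*SV = 66*92/1000 = 6.072 L/min
a-v O2 diff = 18.1 - 15.9 = 2.2 mL/dL
VO2 = CO * (CaO2-CvO2) * 10 dL/L
VO2 = 6.072 * 2.2 * 10
VO2 = 133.6 mL/min


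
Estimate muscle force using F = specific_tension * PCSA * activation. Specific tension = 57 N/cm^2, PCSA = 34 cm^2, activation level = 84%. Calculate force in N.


F = sigma * PCSA * activation
F = 57 * 34 * 0.84
F = 1628 N


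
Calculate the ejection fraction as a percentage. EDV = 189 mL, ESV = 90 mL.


SV = EDV - ESV = 189 - 90 = 99 mL
EF = SV/EDV * 100 = 99/189 * 100
EF = 52.38%


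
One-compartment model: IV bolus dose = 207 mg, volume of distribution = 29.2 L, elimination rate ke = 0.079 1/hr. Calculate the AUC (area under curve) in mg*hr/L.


C0 = Dose/Vd = 207/29.2 = 7.08904 mg/L
AUC = C0/ke = 7.08904/0.079
AUC = 89.73 mg*hr/L


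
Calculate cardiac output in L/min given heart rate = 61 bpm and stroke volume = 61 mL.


CO = HR * SV
CO = 61 * 61 / 1000
CO = 3.721 L/min


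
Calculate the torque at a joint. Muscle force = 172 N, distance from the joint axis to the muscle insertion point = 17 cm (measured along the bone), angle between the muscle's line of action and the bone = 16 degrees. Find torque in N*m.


Torque = F * d * sin(theta)   (moment arm = d*sin(theta))
d = 17 cm = 0.17 m
Torque = 172 * 0.17 * sin(16)
Torque = 8.06 N*m


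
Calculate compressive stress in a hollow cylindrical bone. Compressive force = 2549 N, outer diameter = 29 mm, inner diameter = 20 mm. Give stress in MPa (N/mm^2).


A = pi*(r_o^2 - r_i^2)
r_o = 14.5 mm, r_i = 10 mm
A = 346.361 mm^2
sigma = F/A = 2549 / 346.361
sigma = 7.359 MPa


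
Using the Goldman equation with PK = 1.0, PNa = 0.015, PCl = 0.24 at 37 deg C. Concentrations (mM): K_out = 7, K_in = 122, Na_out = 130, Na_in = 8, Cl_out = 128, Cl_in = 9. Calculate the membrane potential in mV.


Vm = (RT/F)*ln((PK*Ko + PNa*Nao + PCl*Cli)/(PK*Ki + PNa*Nai + PCl*Clo))
Numer = 11.11, Denom = 152.84
Vm = -70.06 mV


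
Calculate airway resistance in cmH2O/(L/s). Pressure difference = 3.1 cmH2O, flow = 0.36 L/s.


R = dP / flow
R = 3.1 / 0.36
R = 8.611 cmH2O/(L/s)


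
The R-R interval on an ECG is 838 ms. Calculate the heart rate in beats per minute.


HR = 60 / RR_interval(s)
RR = 838 ms = 0.838 s
HR = 60 / 0.838 = 71.6 bpm


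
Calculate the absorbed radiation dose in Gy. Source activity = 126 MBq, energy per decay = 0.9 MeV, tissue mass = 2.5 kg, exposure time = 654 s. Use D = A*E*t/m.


A = 126 MBq = 1.2600e+08 Bq
E = 0.9 MeV = 1.4418e-13 J
D = A*E*t/m = 1.2600e+08*1.4418e-13*654/2.5
D = 0.004752 Gy


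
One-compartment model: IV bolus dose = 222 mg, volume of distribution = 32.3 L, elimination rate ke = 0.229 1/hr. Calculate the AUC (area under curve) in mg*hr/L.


C0 = Dose/Vd = 222/32.3 = 6.87307 mg/L
AUC = C0/ke = 6.87307/0.229
AUC = 30.01 mg*hr/L


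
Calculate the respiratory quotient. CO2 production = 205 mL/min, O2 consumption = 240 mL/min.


RQ = VCO2 / VO2
RQ = 205 / 240
RQ = 0.8542


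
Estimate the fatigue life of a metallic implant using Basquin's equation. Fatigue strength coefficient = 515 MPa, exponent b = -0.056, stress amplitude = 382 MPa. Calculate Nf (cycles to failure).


sigma_a = sigma_f' * (2Nf)^b
2Nf = (sigma_a/sigma_f')^(1/b)
2Nf = (382/515)^(1/-0.056)
2Nf = 207.42197
Nf = 103.7


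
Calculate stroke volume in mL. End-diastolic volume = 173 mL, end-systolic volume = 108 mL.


SV = EDV - ESV
SV = 173 - 108
SV = 65 mL


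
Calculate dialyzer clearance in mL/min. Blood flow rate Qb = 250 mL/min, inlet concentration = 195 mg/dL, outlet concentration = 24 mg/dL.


K = Qb * (Cb_in - Cb_out) / Cb_in
K = 250 * (195 - 24) / 195
K = 219.2 mL/min


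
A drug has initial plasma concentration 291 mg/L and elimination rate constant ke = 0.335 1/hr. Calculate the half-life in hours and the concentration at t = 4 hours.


t_half = ln(2) / ke = 0.693147 / 0.335 = 2.069 hr
C(t) = C0 * exp(-ke*t) = 291 * exp(-0.335*4)
C(4) = 76.2 mg/L


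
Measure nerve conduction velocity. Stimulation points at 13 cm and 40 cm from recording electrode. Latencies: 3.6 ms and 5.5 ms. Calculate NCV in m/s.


Distance = (40 - 13) / 100 = 0.27 m
dt = (5.5 - 3.6) / 1000 = 0.0019 s
NCV = dist / dt = 142.1 m/s


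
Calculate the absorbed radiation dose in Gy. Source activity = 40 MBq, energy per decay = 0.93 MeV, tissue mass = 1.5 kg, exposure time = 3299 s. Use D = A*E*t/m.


A = 40 MBq = 4.0000e+07 Bq
E = 0.93 MeV = 1.48986e-13 J
D = A*E*t/m = 4.0000e+07*1.48986e-13*3299/1.5
D = 0.01311 Gy


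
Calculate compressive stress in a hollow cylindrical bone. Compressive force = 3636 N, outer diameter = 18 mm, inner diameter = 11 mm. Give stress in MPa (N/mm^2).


A = pi*(r_o^2 - r_i^2)
r_o = 9 mm, r_i = 5.5 mm
A = 159.436 mm^2
sigma = F/A = 3636 / 159.436
sigma = 22.81 MPa


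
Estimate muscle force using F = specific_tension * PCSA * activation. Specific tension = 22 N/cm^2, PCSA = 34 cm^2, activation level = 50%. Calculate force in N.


F = sigma * PCSA * activation
F = 22 * 34 * 0.5
F = 374 N


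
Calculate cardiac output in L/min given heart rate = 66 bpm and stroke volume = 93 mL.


CO = HR * SV
CO = 66 * 93 / 1000
CO = 6.138 L/min


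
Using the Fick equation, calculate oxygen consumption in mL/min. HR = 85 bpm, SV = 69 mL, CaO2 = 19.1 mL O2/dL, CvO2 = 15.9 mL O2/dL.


CO = HR*SV = 85*69/1000 = 5.865 L/min
a-v O2 diff = 19.1 - 15.9 = 3.2 mL/dL
VO2 = CO * (CaO2-CvO2) * 10 dL/L
VO2 = 5.865 * 3.2 * 10
VO2 = 187.7 mL/min


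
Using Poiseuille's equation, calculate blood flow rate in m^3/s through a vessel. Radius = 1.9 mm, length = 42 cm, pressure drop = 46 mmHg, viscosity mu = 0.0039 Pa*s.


Q = pi*r^4*dP / (8*mu*L)
r = 0.0019 m, L = 0.42 m
dP = 46 mmHg = 6132.812 Pa
Q = 1.9161e-05 m^3/s


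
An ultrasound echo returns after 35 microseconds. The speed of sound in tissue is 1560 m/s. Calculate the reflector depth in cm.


depth = c * t / 2
t = 35 us = 3.5000e-05 s
depth = 1560 * 3.5000e-05 / 2
depth = 0.0273 m = 2.73 cm


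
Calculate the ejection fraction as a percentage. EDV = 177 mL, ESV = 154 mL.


SV = EDV - ESV = 177 - 154 = 23 mL
EF = SV/EDV * 100 = 23/177 * 100
EF = 12.99%


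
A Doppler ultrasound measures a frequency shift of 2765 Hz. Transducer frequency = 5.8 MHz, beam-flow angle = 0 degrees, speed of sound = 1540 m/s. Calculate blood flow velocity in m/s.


v = fd * c / (2 * f0 * cos(theta))
v = 2765 * 1540 / (2 * 5.8000e+06 * cos(0))
v = 0.3671 m/s


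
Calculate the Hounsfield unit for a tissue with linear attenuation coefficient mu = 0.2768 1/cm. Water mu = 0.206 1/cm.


HU = ((mu_tissue - mu_water) / mu_water) * 1000
HU = ((0.2768 - 0.206) / 0.206) * 1000
HU = 343.7


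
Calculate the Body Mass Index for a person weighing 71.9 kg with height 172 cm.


BMI = weight / height^2
height = 172 cm = 1.72 m
BMI = 71.9 / 1.72^2
BMI = 24.3 kg/m^2


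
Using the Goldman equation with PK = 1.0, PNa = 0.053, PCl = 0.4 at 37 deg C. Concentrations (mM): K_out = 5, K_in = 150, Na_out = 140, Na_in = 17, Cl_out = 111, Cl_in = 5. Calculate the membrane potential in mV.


Vm = (RT/F)*ln((PK*Ko + PNa*Nao + PCl*Cli)/(PK*Ki + PNa*Nai + PCl*Clo))
Numer = 14.42, Denom = 195.301
Vm = -69.64 mV


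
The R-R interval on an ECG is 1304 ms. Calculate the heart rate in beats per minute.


HR = 60 / RR_interval(s)
RR = 1304 ms = 1.304 s
HR = 60 / 1.304 = 46.01 bpm


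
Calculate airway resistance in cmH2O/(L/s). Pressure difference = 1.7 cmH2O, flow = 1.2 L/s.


R = dP / flow
R = 1.7 / 1.2
R = 1.417 cmH2O/(L/s)


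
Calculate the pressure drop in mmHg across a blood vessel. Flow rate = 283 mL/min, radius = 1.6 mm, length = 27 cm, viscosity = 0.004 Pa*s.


dP = 8*mu*L*Q / (pi*r^4)
Q = 283 mL/min = 4.71667e-06 m^3/s
dP = 1979.34 Pa = 1979.34 / 133.322 mmHg = 14.85 mmHg


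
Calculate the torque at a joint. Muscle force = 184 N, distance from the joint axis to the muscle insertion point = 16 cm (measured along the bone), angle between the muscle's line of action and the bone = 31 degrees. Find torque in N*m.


Torque = F * d * sin(theta)   (moment arm = d*sin(theta))
d = 16 cm = 0.16 m
Torque = 184 * 0.16 * sin(31)
Torque = 15.16 N*m


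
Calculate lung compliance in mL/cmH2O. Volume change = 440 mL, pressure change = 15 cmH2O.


C = dV / dP
C = 440 / 15
C = 29.33 mL/cmH2O


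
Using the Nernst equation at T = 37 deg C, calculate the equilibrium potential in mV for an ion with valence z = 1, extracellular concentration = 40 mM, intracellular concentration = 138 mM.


E = (RT/(zF)) * ln(C_out/C_in)
T = 37 + 273.15 = 310.15 K
E = (8.314 * 310.15 / (1 * 96485)) * ln(40/138)
E = -33.1 mV


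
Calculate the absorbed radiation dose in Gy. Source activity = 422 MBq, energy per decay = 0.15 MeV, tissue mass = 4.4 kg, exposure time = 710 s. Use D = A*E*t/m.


A = 422 MBq = 4.2200e+08 Bq
E = 0.15 MeV = 2.403e-14 J
D = A*E*t/m = 4.2200e+08*2.403e-14*710/4.4
D = 0.001636 Gy


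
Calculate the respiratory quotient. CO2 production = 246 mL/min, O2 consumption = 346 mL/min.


RQ = VCO2 / VO2
RQ = 246 / 346
RQ = 0.711


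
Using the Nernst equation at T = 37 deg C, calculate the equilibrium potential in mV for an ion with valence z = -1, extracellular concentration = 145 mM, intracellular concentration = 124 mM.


E = (RT/(zF)) * ln(C_out/C_in)
T = 37 + 273.15 = 310.15 K
E = (8.314 * 310.15 / (-1 * 96485)) * ln(145/124)
E = -4.181 mV


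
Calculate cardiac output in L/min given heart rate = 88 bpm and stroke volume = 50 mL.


CO = HR * SV
CO = 88 * 50 / 1000
CO = 4.4 L/min


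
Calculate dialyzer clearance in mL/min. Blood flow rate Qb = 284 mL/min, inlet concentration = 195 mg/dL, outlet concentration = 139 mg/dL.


K = Qb * (Cb_in - Cb_out) / Cb_in
K = 284 * (195 - 139) / 195
K = 81.56 mL/min


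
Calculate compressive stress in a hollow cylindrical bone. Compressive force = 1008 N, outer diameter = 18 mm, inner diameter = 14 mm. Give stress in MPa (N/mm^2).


A = pi*(r_o^2 - r_i^2)
r_o = 9 mm, r_i = 7 mm
A = 100.531 mm^2
sigma = F/A = 1008 / 100.531
sigma = 10.03 MPa


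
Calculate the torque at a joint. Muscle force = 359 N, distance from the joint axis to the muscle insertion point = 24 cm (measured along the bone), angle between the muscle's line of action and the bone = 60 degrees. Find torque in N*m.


Torque = F * d * sin(theta)   (moment arm = d*sin(theta))
d = 24 cm = 0.24 m
Torque = 359 * 0.24 * sin(60)
Torque = 74.62 N*m


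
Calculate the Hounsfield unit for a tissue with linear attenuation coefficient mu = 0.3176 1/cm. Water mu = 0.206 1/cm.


HU = ((mu_tissue - mu_water) / mu_water) * 1000
HU = ((0.3176 - 0.206) / 0.206) * 1000
HU = 541.7


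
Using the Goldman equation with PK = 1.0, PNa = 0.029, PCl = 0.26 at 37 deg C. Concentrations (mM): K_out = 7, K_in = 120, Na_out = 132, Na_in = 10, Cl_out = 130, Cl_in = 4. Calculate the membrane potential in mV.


Vm = (RT/F)*ln((PK*Ko + PNa*Nao + PCl*Cli)/(PK*Ki + PNa*Nai + PCl*Clo))
Numer = 11.868, Denom = 154.09
Vm = -68.52 mV


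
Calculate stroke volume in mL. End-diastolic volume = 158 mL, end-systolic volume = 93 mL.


SV = EDV - ESV
SV = 158 - 93
SV = 65 mL


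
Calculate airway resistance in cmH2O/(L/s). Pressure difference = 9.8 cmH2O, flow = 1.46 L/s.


R = dP / flow
R = 9.8 / 1.46
R = 6.712 cmH2O/(L/s)


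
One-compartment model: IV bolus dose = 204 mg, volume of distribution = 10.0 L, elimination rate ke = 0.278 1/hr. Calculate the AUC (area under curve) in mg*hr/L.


C0 = Dose/Vd = 204/10.0 = 20.4 mg/L
AUC = C0/ke = 20.4/0.278
AUC = 73.38 mg*hr/L


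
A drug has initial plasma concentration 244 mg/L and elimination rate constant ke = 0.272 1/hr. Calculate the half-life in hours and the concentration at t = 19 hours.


t_half = ln(2) / ke = 0.693147 / 0.272 = 2.548 hr
C(t) = C0 * exp(-ke*t) = 244 * exp(-0.272*19)
C(19) = 1.39 mg/L


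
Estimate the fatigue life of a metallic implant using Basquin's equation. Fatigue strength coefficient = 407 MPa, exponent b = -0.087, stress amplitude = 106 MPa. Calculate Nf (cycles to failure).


sigma_a = sigma_f' * (2Nf)^b
2Nf = (sigma_a/sigma_f')^(1/b)
2Nf = (106/407)^(1/-0.087)
2Nf = 5199484.4
Nf = 2.5997e+06


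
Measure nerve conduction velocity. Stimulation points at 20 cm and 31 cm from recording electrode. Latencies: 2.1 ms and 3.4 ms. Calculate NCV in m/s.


Distance = (31 - 20) / 100 = 0.11 m
dt = (3.4 - 2.1) / 1000 = 0.0013 s
NCV = dist / dt = 84.62 m/s


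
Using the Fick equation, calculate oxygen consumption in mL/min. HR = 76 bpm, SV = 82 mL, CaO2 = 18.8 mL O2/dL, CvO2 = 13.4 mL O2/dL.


CO = HR*SV = 76*82/1000 = 6.232 L/min
a-v O2 diff = 18.8 - 13.4 = 5.4 mL/dL
VO2 = CO * (CaO2-CvO2) * 10 dL/L
VO2 = 6.232 * 5.4 * 10
VO2 = 336.5 mL/min


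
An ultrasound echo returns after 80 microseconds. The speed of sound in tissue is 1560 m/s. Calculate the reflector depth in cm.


depth = c * t / 2
t = 80 us = 8.0000e-05 s
depth = 1560 * 8.0000e-05 / 2
depth = 0.0624 m = 6.24 cm


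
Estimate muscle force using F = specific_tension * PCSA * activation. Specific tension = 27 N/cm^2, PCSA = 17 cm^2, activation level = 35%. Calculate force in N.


F = sigma * PCSA * activation
F = 27 * 17 * 0.35
F = 160.6 N


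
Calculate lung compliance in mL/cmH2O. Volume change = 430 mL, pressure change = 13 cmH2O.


C = dV / dP
C = 430 / 13
C = 33.08 mL/cmH2O


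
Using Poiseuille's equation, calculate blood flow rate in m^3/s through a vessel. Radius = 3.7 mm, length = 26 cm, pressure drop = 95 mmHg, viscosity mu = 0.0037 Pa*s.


Q = pi*r^4*dP / (8*mu*L)
r = 0.0037 m, L = 0.26 m
dP = 95 mmHg = 12665.59 Pa
Q = 9.6899e-04 m^3/s


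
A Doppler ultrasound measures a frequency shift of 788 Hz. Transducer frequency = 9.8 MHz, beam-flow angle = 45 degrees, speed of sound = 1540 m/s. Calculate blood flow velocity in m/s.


v = fd * c / (2 * f0 * cos(theta))
v = 788 * 1540 / (2 * 9.8000e+06 * cos(45))
v = 0.08756 m/s


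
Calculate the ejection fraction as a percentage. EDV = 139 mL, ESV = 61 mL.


SV = EDV - ESV = 139 - 61 = 78 mL
EF = SV/EDV * 100 = 78/139 * 100
EF = 56.12%


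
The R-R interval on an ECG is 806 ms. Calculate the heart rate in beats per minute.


HR = 60 / RR_interval(s)
RR = 806 ms = 0.806 s
HR = 60 / 0.806 = 74.44 bpm


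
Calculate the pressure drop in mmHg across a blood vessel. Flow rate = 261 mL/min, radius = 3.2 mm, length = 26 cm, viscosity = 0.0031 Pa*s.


dP = 8*mu*L*Q / (pi*r^4)
Q = 261 mL/min = 4.35e-06 m^3/s
dP = 85.146 Pa = 85.146 / 133.322 mmHg = 0.6386 mmHg


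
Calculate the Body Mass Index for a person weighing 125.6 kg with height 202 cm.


BMI = weight / height^2
height = 202 cm = 2.02 m
BMI = 125.6 / 2.02^2
BMI = 30.78 kg/m^2


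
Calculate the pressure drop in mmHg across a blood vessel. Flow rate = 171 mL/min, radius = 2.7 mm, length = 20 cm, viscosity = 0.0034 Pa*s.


dP = 8*mu*L*Q / (pi*r^4)
Q = 171 mL/min = 2.85e-06 m^3/s
dP = 92.8622 Pa = 92.8622 / 133.322 mmHg = 0.6965 mmHg


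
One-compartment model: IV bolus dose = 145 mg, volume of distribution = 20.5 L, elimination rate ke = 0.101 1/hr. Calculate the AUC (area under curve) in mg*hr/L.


C0 = Dose/Vd = 145/20.5 = 7.07317 mg/L
AUC = C0/ke = 7.07317/0.101
AUC = 70.03 mg*hr/L


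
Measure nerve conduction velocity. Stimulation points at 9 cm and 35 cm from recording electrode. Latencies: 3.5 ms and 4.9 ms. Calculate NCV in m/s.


Distance = (35 - 9) / 100 = 0.26 m
dt = (4.9 - 3.5) / 1000 = 0.0014 s
NCV = dist / dt = 185.7 m/s


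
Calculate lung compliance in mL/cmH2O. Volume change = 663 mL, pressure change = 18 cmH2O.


C = dV / dP
C = 663 / 18
C = 36.83 mL/cmH2O


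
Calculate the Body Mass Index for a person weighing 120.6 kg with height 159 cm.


BMI = weight / height^2
height = 159 cm = 1.59 m
BMI = 120.6 / 1.59^2
BMI = 47.7 kg/m^2


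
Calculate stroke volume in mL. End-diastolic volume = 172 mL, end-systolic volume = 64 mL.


SV = EDV - ESV
SV = 172 - 64
SV = 108 mL


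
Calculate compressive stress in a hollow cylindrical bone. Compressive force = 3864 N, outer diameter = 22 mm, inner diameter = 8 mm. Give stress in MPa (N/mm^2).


A = pi*(r_o^2 - r_i^2)
r_o = 11 mm, r_i = 4 mm
A = 329.867 mm^2
sigma = F/A = 3864 / 329.867
sigma = 11.71 MPa


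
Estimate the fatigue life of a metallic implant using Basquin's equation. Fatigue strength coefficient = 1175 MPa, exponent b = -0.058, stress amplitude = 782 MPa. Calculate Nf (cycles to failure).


sigma_a = sigma_f' * (2Nf)^b
2Nf = (sigma_a/sigma_f')^(1/b)
2Nf = (782/1175)^(1/-0.058)
2Nf = 1118.9542
Nf = 559.5


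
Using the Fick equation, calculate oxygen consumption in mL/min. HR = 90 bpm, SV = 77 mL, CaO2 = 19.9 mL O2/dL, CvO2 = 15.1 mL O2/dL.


CO = HR*SV = 90*77/1000 = 6.93 L/min
a-v O2 diff = 19.9 - 15.1 = 4.8 mL/dL
VO2 = CO * (CaO2-CvO2) * 10 dL/L
VO2 = 6.93 * 4.8 * 10
VO2 = 332.6 mL/min


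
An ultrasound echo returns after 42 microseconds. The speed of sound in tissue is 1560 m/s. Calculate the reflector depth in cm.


depth = c * t / 2
t = 42 us = 4.2000e-05 s
depth = 1560 * 4.2000e-05 / 2
depth = 0.03276 m = 3.276 cm


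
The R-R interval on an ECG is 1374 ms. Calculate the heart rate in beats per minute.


HR = 60 / RR_interval(s)
RR = 1374 ms = 1.374 s
HR = 60 / 1.374 = 43.67 bpm


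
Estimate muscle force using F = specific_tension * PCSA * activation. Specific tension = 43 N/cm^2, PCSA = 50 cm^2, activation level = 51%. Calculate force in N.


F = sigma * PCSA * activation
F = 43 * 50 * 0.51
F = 1096 N


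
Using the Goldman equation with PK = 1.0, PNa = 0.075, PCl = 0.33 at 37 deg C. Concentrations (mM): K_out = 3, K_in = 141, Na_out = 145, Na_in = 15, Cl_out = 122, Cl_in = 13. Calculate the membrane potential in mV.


Vm = (RT/F)*ln((PK*Ko + PNa*Nao + PCl*Cli)/(PK*Ki + PNa*Nai + PCl*Clo))
Numer = 18.165, Denom = 182.385
Vm = -61.65 mV


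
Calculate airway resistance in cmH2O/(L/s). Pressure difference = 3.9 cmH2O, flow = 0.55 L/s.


R = dP / flow
R = 3.9 / 0.55
R = 7.091 cmH2O/(L/s)


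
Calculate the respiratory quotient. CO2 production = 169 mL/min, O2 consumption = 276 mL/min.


RQ = VCO2 / VO2
RQ = 169 / 276
RQ = 0.6123


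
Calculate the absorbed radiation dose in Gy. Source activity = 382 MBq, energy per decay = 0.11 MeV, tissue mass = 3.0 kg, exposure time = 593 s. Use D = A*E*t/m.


A = 382 MBq = 3.8200e+08 Bq
E = 0.11 MeV = 1.7622e-14 J
D = A*E*t/m = 3.8200e+08*1.7622e-14*593/3.0
D = 0.001331 Gy


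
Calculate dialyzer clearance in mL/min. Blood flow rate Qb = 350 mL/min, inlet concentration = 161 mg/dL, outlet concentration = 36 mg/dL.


K = Qb * (Cb_in - Cb_out) / Cb_in
K = 350 * (161 - 36) / 161
K = 271.7 mL/min


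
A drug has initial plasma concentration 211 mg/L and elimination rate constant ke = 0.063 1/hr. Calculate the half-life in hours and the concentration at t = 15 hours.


t_half = ln(2) / ke = 0.693147 / 0.063 = 11 hr
C(t) = C0 * exp(-ke*t) = 211 * exp(-0.063*15)
C(15) = 82.01 mg/L


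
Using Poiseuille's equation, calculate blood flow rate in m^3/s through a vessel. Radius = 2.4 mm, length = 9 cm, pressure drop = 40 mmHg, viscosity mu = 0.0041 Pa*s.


Q = pi*r^4*dP / (8*mu*L)
r = 0.0024 m, L = 0.09 m
dP = 40 mmHg = 5332.88 Pa
Q = 1.8830e-04 m^3/s


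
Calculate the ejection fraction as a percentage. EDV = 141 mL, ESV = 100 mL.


SV = EDV - ESV = 141 - 100 = 41 mL
EF = SV/EDV * 100 = 41/141 * 100
EF = 29.08%


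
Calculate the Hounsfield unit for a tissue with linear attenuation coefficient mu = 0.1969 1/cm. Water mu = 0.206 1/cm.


HU = ((mu_tissue - mu_water) / mu_water) * 1000
HU = ((0.1969 - 0.206) / 0.206) * 1000
HU = -44.17


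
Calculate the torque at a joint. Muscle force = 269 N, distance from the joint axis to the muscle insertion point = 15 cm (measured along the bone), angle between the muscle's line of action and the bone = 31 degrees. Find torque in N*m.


Torque = F * d * sin(theta)   (moment arm = d*sin(theta))
d = 15 cm = 0.15 m
Torque = 269 * 0.15 * sin(31)
Torque = 20.78 N*m


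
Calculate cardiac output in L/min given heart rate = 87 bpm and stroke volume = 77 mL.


CO = HR * SV
CO = 87 * 77 / 1000
CO = 6.699 L/min


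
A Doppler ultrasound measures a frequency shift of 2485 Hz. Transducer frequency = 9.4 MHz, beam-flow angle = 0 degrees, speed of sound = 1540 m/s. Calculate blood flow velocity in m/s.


v = fd * c / (2 * f0 * cos(theta))
v = 2485 * 1540 / (2 * 9.4000e+06 * cos(0))
v = 0.2036 m/s


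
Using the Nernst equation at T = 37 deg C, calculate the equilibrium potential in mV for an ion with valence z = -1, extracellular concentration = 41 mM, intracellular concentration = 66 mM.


E = (RT/(zF)) * ln(C_out/C_in)
T = 37 + 273.15 = 310.15 K
E = (8.314 * 310.15 / (-1 * 96485)) * ln(41/66)
E = 12.72 mV


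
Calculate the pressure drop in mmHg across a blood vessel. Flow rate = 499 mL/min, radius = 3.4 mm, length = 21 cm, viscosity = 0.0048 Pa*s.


dP = 8*mu*L*Q / (pi*r^4)
Q = 499 mL/min = 8.31667e-06 m^3/s
dP = 159.748 Pa = 159.748 / 133.322 mmHg = 1.198 mmHg


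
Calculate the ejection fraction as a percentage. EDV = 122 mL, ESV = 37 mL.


SV = EDV - ESV = 122 - 37 = 85 mL
EF = SV/EDV * 100 = 85/122 * 100
EF = 69.67%


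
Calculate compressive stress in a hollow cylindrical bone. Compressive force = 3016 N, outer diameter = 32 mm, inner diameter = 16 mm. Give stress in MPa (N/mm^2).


A = pi*(r_o^2 - r_i^2)
r_o = 16 mm, r_i = 8 mm
A = 603.186 mm^2
sigma = F/A = 3016 / 603.186
sigma = 5 MPa


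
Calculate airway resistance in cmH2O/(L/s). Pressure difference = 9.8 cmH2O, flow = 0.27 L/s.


R = dP / flow
R = 9.8 / 0.27
R = 36.3 cmH2O/(L/s)


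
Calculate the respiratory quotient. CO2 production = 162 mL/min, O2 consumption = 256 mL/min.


RQ = VCO2 / VO2
RQ = 162 / 256
RQ = 0.6328


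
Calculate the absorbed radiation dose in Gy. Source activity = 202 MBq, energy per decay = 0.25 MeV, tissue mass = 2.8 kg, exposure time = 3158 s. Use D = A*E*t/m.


A = 202 MBq = 2.0200e+08 Bq
E = 0.25 MeV = 4.005e-14 J
D = A*E*t/m = 2.0200e+08*4.005e-14*3158/2.8
D = 0.009124 Gy


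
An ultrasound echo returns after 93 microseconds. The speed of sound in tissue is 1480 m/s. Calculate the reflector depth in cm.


depth = c * t / 2
t = 93 us = 9.3000e-05 s
depth = 1480 * 9.3000e-05 / 2
depth = 0.06882 m = 6.882 cm


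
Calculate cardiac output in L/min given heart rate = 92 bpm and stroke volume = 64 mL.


CO = HR * SV
CO = 92 * 64 / 1000
CO = 5.888 L/min


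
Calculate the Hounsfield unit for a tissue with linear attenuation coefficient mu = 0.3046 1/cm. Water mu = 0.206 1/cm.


HU = ((mu_tissue - mu_water) / mu_water) * 1000
HU = ((0.3046 - 0.206) / 0.206) * 1000
HU = 478.6


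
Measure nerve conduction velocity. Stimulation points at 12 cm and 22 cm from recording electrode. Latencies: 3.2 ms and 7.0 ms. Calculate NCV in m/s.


Distance = (22 - 12) / 100 = 0.1 m
dt = (7.0 - 3.2) / 1000 = 0.0038 s
NCV = dist / dt = 26.32 m/s


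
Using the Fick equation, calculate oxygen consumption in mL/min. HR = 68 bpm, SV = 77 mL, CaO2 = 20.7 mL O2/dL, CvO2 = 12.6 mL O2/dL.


CO = HR*SV = 68*77/1000 = 5.236 L/min
a-v O2 diff = 20.7 - 12.6 = 8.1 mL/dL
VO2 = CO * (CaO2-CvO2) * 10 dL/L
VO2 = 5.236 * 8.1 * 10
VO2 = 424.1 mL/min


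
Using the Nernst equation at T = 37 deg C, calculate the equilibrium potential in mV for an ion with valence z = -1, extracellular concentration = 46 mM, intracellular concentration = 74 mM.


E = (RT/(zF)) * ln(C_out/C_in)
T = 37 + 273.15 = 310.15 K
E = (8.314 * 310.15 / (-1 * 96485)) * ln(46/74)
E = 12.71 mV


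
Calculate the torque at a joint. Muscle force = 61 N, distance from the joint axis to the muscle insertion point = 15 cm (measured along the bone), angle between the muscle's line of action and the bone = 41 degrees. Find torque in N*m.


Torque = F * d * sin(theta)   (moment arm = d*sin(theta))
d = 15 cm = 0.15 m
Torque = 61 * 0.15 * sin(41)
Torque = 6.003 N*m


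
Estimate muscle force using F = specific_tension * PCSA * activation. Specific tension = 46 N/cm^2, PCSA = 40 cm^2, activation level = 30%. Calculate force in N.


F = sigma * PCSA * activation
F = 46 * 40 * 0.3
F = 552 N


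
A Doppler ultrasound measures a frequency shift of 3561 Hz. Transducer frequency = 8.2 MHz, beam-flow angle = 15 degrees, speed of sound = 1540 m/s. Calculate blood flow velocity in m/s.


v = fd * c / (2 * f0 * cos(theta))
v = 3561 * 1540 / (2 * 8.2000e+06 * cos(15))
v = 0.3462 m/s


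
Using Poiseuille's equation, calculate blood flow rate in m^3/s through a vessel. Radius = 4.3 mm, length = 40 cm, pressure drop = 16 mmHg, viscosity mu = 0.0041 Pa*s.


Q = pi*r^4*dP / (8*mu*L)
r = 0.0043 m, L = 0.4 m
dP = 16 mmHg = 2133.152 Pa
Q = 1.7463e-04 m^3/s


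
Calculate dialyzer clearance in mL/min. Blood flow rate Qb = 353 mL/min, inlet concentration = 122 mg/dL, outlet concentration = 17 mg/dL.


K = Qb * (Cb_in - Cb_out) / Cb_in
K = 353 * (122 - 17) / 122
K = 303.8 mL/min


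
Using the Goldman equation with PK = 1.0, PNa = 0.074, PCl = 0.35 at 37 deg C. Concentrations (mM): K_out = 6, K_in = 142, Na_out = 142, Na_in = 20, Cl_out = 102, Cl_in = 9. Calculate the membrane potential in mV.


Vm = (RT/F)*ln((PK*Ko + PNa*Nao + PCl*Cli)/(PK*Ki + PNa*Nai + PCl*Clo))
Numer = 19.658, Denom = 179.18
Vm = -59.06 mV


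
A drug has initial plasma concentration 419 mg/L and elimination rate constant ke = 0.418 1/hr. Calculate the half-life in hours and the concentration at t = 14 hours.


t_half = ln(2) / ke = 0.693147 / 0.418 = 1.658 hr
C(t) = C0 * exp(-ke*t) = 419 * exp(-0.418*14)
C(14) = 1.204 mg/L


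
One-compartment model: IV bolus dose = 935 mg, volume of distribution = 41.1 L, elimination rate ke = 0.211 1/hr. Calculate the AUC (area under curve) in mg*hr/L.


C0 = Dose/Vd = 935/41.1 = 22.7494 mg/L
AUC = C0/ke = 22.7494/0.211
AUC = 107.8 mg*hr/L


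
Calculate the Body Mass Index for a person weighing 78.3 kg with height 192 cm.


BMI = weight / height^2
height = 192 cm = 1.92 m
BMI = 78.3 / 1.92^2
BMI = 21.24 kg/m^2


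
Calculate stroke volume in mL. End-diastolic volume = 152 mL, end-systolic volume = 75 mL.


SV = EDV - ESV
SV = 152 - 75
SV = 77 mL


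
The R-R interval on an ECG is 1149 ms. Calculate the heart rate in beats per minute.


HR = 60 / RR_interval(s)
RR = 1149 ms = 1.149 s
HR = 60 / 1.149 = 52.22 bpm


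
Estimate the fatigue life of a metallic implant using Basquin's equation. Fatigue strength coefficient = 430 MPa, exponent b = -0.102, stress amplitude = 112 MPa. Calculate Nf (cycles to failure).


sigma_a = sigma_f' * (2Nf)^b
2Nf = (sigma_a/sigma_f')^(1/b)
2Nf = (112/430)^(1/-0.102)
2Nf = 534497.18
Nf = 2.672e+05


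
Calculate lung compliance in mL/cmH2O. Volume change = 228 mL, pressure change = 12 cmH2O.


C = dV / dP
C = 228 / 12
C = 19 mL/cmH2O


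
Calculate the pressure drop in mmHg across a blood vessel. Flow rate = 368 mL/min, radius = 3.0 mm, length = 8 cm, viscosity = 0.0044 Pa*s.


dP = 8*mu*L*Q / (pi*r^4)
Q = 368 mL/min = 6.13333e-06 m^3/s
dP = 67.8725 Pa = 67.8725 / 133.322 mmHg = 0.5091 mmHg


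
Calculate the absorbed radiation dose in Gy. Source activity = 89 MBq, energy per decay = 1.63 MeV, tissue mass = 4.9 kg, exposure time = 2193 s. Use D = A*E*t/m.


A = 89 MBq = 8.9000e+07 Bq
E = 1.63 MeV = 2.61126e-13 J
D = A*E*t/m = 8.9000e+07*2.61126e-13*2193/4.9
D = 0.0104 Gy


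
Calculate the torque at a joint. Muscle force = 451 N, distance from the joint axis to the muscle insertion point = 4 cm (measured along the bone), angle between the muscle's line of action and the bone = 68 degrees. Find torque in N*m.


Torque = F * d * sin(theta)   (moment arm = d*sin(theta))
d = 4 cm = 0.04 m
Torque = 451 * 0.04 * sin(68)
Torque = 16.73 N*m


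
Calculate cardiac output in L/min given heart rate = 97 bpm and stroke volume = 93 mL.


CO = HR * SV
CO = 97 * 93 / 1000
CO = 9.021 L/min


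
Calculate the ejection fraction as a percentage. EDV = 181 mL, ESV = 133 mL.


SV = EDV - ESV = 181 - 133 = 48 mL
EF = SV/EDV * 100 = 48/181 * 100
EF = 26.52%


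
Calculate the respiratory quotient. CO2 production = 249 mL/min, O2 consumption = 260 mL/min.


RQ = VCO2 / VO2
RQ = 249 / 260
RQ = 0.9577


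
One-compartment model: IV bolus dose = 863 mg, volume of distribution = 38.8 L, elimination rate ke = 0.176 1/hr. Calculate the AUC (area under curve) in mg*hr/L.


C0 = Dose/Vd = 863/38.8 = 22.2423 mg/L
AUC = C0/ke = 22.2423/0.176
AUC = 126.4 mg*hr/L


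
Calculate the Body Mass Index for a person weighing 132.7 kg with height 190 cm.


BMI = weight / height^2
height = 190 cm = 1.9 m
BMI = 132.7 / 1.9^2
BMI = 36.76 kg/m^2


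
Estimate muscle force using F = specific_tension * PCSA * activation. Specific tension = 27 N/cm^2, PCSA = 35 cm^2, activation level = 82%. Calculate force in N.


F = sigma * PCSA * activation
F = 27 * 35 * 0.82
F = 774.9 N


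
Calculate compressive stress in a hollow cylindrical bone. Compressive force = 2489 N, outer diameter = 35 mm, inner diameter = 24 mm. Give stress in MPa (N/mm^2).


A = pi*(r_o^2 - r_i^2)
r_o = 17.5 mm, r_i = 12 mm
A = 509.723 mm^2
sigma = F/A = 2489 / 509.723
sigma = 4.883 MPa


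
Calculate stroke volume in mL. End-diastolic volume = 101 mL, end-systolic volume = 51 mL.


SV = EDV - ESV
SV = 101 - 51
SV = 50 mL


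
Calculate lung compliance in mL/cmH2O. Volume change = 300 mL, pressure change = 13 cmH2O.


C = dV / dP
C = 300 / 13
C = 23.08 mL/cmH2O


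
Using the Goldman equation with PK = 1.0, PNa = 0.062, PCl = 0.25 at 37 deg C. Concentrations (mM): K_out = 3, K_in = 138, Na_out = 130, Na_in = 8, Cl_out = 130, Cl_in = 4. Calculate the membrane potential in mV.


Vm = (RT/F)*ln((PK*Ko + PNa*Nao + PCl*Cli)/(PK*Ki + PNa*Nai + PCl*Clo))
Numer = 12.06, Denom = 170.996
Vm = -70.87 mV


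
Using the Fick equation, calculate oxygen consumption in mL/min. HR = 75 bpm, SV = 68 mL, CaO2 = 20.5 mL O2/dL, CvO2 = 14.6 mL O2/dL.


CO = HR*SV = 75*68/1000 = 5.1 L/min
a-v O2 diff = 20.5 - 14.6 = 5.9 mL/dL
VO2 = CO * (CaO2-CvO2) * 10 dL/L
VO2 = 5.1 * 5.9 * 10
VO2 = 300.9 mL/min


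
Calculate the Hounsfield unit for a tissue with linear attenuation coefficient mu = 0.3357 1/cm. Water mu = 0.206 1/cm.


HU = ((mu_tissue - mu_water) / mu_water) * 1000
HU = ((0.3357 - 0.206) / 0.206) * 1000
HU = 629.6


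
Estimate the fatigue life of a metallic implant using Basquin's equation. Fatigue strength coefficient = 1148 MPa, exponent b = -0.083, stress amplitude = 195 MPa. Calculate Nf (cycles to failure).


sigma_a = sigma_f' * (2Nf)^b
2Nf = (sigma_a/sigma_f')^(1/b)
2Nf = (195/1148)^(1/-0.083)
2Nf = 1.8879535e+09
Nf = 9.4398e+08


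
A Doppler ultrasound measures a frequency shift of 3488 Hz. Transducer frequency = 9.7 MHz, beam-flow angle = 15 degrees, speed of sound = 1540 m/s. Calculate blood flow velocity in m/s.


v = fd * c / (2 * f0 * cos(theta))
v = 3488 * 1540 / (2 * 9.7000e+06 * cos(15))
v = 0.2866 m/s


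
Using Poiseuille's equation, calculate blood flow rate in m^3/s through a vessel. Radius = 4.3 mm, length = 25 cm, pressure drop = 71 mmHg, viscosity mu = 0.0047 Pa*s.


Q = pi*r^4*dP / (8*mu*L)
r = 0.0043 m, L = 0.25 m
dP = 71 mmHg = 9465.862 Pa
Q = 0.001082 m^3/s


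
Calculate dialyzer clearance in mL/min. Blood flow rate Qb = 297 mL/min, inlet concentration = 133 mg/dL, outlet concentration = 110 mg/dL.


K = Qb * (Cb_in - Cb_out) / Cb_in
K = 297 * (133 - 110) / 133
K = 51.36 mL/min


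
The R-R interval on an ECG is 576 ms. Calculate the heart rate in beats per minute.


HR = 60 / RR_interval(s)
RR = 576 ms = 0.576 s
HR = 60 / 0.576 = 104.2 bpm


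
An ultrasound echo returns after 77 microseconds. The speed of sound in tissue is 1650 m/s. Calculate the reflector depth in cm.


depth = c * t / 2
t = 77 us = 7.7000e-05 s
depth = 1650 * 7.7000e-05 / 2
depth = 0.063525 m = 6.3525 cm


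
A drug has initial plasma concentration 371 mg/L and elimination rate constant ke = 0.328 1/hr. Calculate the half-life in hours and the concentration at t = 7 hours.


t_half = ln(2) / ke = 0.693147 / 0.328 = 2.113 hr
C(t) = C0 * exp(-ke*t) = 371 * exp(-0.328*7)
C(7) = 37.35 mg/L


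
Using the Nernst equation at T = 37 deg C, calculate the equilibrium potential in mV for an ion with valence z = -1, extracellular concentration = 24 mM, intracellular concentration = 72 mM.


E = (RT/(zF)) * ln(C_out/C_in)
T = 37 + 273.15 = 310.15 K
E = (8.314 * 310.15 / (-1 * 96485)) * ln(24/72)
E = 29.36 mV


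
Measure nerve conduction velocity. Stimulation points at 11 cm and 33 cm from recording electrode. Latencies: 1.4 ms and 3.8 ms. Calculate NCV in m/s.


Distance = (33 - 11) / 100 = 0.22 m
dt = (3.8 - 1.4) / 1000 = 0.0024 s
NCV = dist / dt = 91.67 m/s


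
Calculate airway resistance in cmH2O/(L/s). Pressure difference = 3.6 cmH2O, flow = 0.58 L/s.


R = dP / flow
R = 3.6 / 0.58
R = 6.207 cmH2O/(L/s)


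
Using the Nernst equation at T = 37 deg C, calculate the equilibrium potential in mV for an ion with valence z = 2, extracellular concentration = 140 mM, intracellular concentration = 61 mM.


E = (RT/(zF)) * ln(C_out/C_in)
T = 37 + 273.15 = 310.15 K
E = (8.314 * 310.15 / (2 * 96485)) * ln(140/61)
E = 11.1 mV


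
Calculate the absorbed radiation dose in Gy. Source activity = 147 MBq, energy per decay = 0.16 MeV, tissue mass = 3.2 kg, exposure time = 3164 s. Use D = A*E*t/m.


A = 147 MBq = 1.4700e+08 Bq
E = 0.16 MeV = 2.5632e-14 J
D = A*E*t/m = 1.4700e+08*2.5632e-14*3164/3.2
D = 0.003726 Gy


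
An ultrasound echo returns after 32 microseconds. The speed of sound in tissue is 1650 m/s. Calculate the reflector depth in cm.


depth = c * t / 2
t = 32 us = 3.2000e-05 s
depth = 1650 * 3.2000e-05 / 2
depth = 0.0264 m = 2.64 cm


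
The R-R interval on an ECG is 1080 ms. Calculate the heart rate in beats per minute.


HR = 60 / RR_interval(s)
RR = 1080 ms = 1.08 s
HR = 60 / 1.08 = 55.56 bpm


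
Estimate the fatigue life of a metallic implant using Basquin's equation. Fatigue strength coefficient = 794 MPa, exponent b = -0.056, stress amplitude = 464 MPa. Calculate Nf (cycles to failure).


sigma_a = sigma_f' * (2Nf)^b
2Nf = (sigma_a/sigma_f')^(1/b)
2Nf = (464/794)^(1/-0.056)
2Nf = 14659.409
Nf = 7330


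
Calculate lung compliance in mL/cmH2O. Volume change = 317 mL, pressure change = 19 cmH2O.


C = dV / dP
C = 317 / 19
C = 16.68 mL/cmH2O


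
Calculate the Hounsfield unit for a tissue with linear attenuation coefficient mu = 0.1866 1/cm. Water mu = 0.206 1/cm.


HU = ((mu_tissue - mu_water) / mu_water) * 1000
HU = ((0.1866 - 0.206) / 0.206) * 1000
HU = -94.17


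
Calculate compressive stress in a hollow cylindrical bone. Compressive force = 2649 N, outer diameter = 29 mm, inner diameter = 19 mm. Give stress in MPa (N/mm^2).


A = pi*(r_o^2 - r_i^2)
r_o = 14.5 mm, r_i = 9.5 mm
A = 376.991 mm^2
sigma = F/A = 2649 / 376.991
sigma = 7.027 MPa


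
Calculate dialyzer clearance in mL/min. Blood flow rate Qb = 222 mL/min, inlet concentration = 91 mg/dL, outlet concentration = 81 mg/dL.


K = Qb * (Cb_in - Cb_out) / Cb_in
K = 222 * (91 - 81) / 91
K = 24.4 mL/min


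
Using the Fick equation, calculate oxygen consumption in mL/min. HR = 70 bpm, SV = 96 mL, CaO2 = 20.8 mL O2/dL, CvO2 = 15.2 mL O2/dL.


CO = HR*SV = 70*96/1000 = 6.72 L/min
a-v O2 diff = 20.8 - 15.2 = 5.6 mL/dL
VO2 = CO * (CaO2-CvO2) * 10 dL/L
VO2 = 6.72 * 5.6 * 10
VO2 = 376.3 mL/min


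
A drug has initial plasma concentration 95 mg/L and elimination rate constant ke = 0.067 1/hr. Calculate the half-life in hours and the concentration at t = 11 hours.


t_half = ln(2) / ke = 0.693147 / 0.067 = 10.35 hr
C(t) = C0 * exp(-ke*t) = 95 * exp(-0.067*11)
C(11) = 45.46 mg/L


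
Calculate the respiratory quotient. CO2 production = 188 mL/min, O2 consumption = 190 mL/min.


RQ = VCO2 / VO2
RQ = 188 / 190
RQ = 0.9895


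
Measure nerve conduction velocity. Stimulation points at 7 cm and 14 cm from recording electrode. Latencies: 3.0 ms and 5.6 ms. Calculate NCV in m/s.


Distance = (14 - 7) / 100 = 0.07 m
dt = (5.6 - 3.0) / 1000 = 0.0026 s
NCV = dist / dt = 26.92 m/s


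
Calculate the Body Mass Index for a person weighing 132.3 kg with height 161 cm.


BMI = weight / height^2
height = 161 cm = 1.61 m
BMI = 132.3 / 1.61^2
BMI = 51.04 kg/m^2


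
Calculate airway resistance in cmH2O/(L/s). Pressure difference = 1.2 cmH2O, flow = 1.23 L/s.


R = dP / flow
R = 1.2 / 1.23
R = 0.9756 cmH2O/(L/s)


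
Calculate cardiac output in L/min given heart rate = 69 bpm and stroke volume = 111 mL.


CO = HR * SV
CO = 69 * 111 / 1000
CO = 7.659 L/min


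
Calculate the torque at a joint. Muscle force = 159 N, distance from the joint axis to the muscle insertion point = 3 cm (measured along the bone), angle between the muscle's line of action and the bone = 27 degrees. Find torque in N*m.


Torque = F * d * sin(theta)   (moment arm = d*sin(theta))
d = 3 cm = 0.03 m
Torque = 159 * 0.03 * sin(27)
Torque = 2.166 N*m


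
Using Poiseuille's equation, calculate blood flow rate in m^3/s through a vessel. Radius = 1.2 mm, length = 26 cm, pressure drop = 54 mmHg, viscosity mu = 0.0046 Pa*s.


Q = pi*r^4*dP / (8*mu*L)
r = 0.0012 m, L = 0.26 m
dP = 54 mmHg = 7199.388 Pa
Q = 4.9017e-06 m^3/s


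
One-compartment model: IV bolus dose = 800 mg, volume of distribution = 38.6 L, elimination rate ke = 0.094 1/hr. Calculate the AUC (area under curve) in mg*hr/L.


C0 = Dose/Vd = 800/38.6 = 20.7254 mg/L
AUC = C0/ke = 20.7254/0.094
AUC = 220.5 mg*hr/L
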